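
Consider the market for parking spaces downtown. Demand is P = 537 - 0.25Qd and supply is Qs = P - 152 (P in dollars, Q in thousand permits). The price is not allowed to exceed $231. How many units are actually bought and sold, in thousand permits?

79

Rearranging demand gives Qd = 2148 - 4P. In a free market, 2148 - 4P = P - 152 gives the equilibrium P* = 460, Q* = 308.
Because the ceiling (231) lies below the market-clearing price, it is binding.
At P = 231: Qd = 2148 - 4·231 = 1224 and Qs = 231 - 152 = 79.
The quantity actually transacted is the short side, supply: 79.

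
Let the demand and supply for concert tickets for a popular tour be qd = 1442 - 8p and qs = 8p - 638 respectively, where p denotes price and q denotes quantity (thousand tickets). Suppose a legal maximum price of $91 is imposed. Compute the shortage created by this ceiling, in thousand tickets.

Equilibrium: 1442 - 8p = 8p - 638, so 2080 = 16p and p* = 130, q* = 402.
Because the ceiling (91) lies below the market-clearing price, it is binding.
At p = 91: qd = 1442 - 8·91 = 714 and qs = 8·91 - 638 = 90.
Shortage = qd - qs = 714 - 90 = 624.

624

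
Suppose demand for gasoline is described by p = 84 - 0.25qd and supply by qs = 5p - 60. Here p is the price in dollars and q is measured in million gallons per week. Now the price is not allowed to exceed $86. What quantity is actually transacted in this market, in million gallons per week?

160

Rearranging demand gives qd = 336 - 4p. Setting quantity demanded equal to quantity supplied, 336 - 4p = 5p - 60, gives p* = 44 and q* = 160.
The ceiling of 86 is above the equilibrium price 44, so it is not binding; the market clears at p* = 44, q* = 160.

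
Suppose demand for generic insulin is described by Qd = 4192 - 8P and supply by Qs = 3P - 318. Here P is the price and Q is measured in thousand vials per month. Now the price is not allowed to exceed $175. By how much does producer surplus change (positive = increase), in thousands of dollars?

-131482.5

Equilibrium: 4192 - 8P = 3P - 318, so 4510 = 11P and P* = 410, Q* = 912.
Since 175 < 410, the ceiling is binding.
At P = 175: Qd = 4192 - 8·175 = 2792 and Qs = 3·175 - 318 = 207.
Producer surplus without the control is ½ · (410 - 106) · 912 = 138624.
With the ceiling, producers sell 207 units at 175, so PS = ½ · (175 - 106) · 207 = 7141.5.
Change in producer surplus = 7141.5 - 138624 = -131482.5.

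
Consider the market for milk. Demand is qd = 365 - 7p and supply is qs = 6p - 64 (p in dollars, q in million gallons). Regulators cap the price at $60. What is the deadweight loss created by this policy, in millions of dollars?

0

Without the control the market clears where 365 - 7p = 6p - 64, i.e. p* = 33 and q* = 134.
Since 60 is above p* = 33, the ceiling does not bind and the free-market outcome prevails.
Since the control does not bind, no trades are prevented and deadweight loss is zero.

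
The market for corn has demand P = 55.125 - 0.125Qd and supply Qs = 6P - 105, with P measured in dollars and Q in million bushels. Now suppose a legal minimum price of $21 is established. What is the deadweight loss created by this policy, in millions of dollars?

Rearranging demand gives Qd = 441 - 8P. Equilibrium: 441 - 8P = 6P - 105, so 546 = 14P and P* = 39, Q* = 129.
The floor of 21 is below the equilibrium price 39, so it is not binding; the market clears at P* = 39, Q* = 129.
Since the control does not bind, no trades are prevented and deadweight loss is zero.

0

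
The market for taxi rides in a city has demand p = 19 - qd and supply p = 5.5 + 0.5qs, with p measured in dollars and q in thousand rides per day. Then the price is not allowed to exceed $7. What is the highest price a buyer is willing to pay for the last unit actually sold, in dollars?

Rearranging demand gives qd = 19 - p; rearranging supply gives qs = 2p - 11. Setting quantity demanded equal to quantity supplied, 19 - p = 2p - 11, gives p* = 10 and q* = 9.
Since 7 < 10, the ceiling is binding.
At p = 7: qd = 19 - 7 = 12 and qs = 2·7 - 11 = 3.
Only 3 units reach the market. On the demand curve, the marginal buyer's willingness to pay at q = 3 is (19 - 3) = 16.

16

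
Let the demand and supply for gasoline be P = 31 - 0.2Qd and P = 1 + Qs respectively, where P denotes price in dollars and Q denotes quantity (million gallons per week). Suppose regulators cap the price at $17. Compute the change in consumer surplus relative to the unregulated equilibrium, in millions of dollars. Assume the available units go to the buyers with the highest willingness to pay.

Rearranging demand gives Qd = 155 - 5P; rearranging supply gives Qs = P - 1. Setting quantity demanded equal to quantity supplied, 155 - 5P = P - 1, gives P* = 26 and Q* = 25.
Because the ceiling (17) lies below the market-clearing price, it is binding.
At P = 17: Qd = 155 - 5·17 = 70 and Qs = 17 - 1 = 16.
Consumer surplus without the control is ½ · (31 - 26) · 25 = 62.5.
With the ceiling, 16 units are sold at 17 (assume they go to the highest-value buyers). The demand price at Q = 16 is 27.8, so CS = ½ · [(31 - 17) + (27.8 - 17)] · 16 = 198.4.
Change in consumer surplus = 198.4 - 62.5 = 135.9.

135.9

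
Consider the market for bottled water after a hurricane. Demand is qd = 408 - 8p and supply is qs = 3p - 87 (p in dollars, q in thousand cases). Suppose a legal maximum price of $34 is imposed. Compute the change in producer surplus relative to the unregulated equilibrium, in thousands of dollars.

Without the control the market clears where 408 - 8p = 3p - 87, i.e. p* = 45 and q* = 48.
Because the ceiling (34) lies below the market-clearing price, it is binding.
At p = 34: qd = 408 - 8·34 = 136 and qs = 3·34 - 87 = 15.
Producer surplus without the control is ½ · (45 - 29) · 48 = 384.
With the ceiling, producers sell 15 units at 34, so PS = ½ · (34 - 29) · 15 = 37.5.
Change in producer surplus = 37.5 - 384 = -346.5.

-346.5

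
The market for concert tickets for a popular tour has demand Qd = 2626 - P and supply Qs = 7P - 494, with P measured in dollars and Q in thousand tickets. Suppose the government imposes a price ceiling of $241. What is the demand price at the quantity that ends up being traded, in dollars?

1433

Without the control the market clears where 2626 - P = 7P - 494, i.e. P* = 390 and Q* = 2236.
Since 241 < 390, the ceiling is binding.
At P = 241: Qd = 2626 - 241 = 2385 and Qs = 7·241 - 494 = 1193.
Only 1193 units reach the market. On the demand curve, the marginal buyer's willingness to pay at Q = 1193 is (2626 - 1193) = 1433.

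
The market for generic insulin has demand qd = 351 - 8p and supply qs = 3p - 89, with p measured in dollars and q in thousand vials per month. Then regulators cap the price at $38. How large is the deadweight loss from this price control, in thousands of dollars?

Equilibrium: 351 - 8p = 3p - 89, so 440 = 11p and p* = 40, q* = 31.
Because the ceiling (38) lies below the market-clearing price, it is binding.
At p = 38: qd = 351 - 8·38 = 47 and qs = 3·38 - 89 = 25.
Quantity traded falls to 25. At q = 25 the demand price is (351 - 25)/8 = 40.75 and the supply price is (89 + 25)/3 = 38.
Deadweight loss = ½ · (40.75 - 38) · (31 - 25) = ½ · 2.75 · 6 = 8.25.

8.25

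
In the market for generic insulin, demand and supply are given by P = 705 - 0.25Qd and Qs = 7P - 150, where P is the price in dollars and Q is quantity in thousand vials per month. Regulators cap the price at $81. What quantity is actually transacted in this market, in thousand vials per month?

Rearranging demand gives Qd = 2820 - 4P. Setting quantity demanded equal to quantity supplied, 2820 - 4P = 7P - 150, gives P* = 270 and Q* = 1740.
The ceiling of 81 is below the equilibrium price 270, so it binds.
At P = 81: Qd = 2820 - 4·81 = 2496 and Qs = 7·81 - 150 = 417.
The quantity actually transacted is the short side, supply: 417.

417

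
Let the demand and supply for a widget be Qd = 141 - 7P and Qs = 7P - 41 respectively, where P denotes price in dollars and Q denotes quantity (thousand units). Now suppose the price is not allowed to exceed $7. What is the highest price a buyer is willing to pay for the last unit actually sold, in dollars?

19

Setting quantity demanded equal to quantity supplied, 141 - 7P = 7P - 41, gives P* = 13 and Q* = 50.
Because the ceiling (7) lies below the market-clearing price, it is binding.
At P = 7: Qd = 141 - 7·7 = 92 and Qs = 7·7 - 41 = 8.
Only 8 units reach the market. On the demand curve, the marginal buyer's willingness to pay at Q = 8 is (141 - 8)/7 = 19.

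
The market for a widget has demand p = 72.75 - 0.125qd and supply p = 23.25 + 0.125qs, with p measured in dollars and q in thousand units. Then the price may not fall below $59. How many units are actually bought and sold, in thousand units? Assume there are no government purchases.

Rearranging demand gives qd = 582 - 8p; rearranging supply gives qs = 8p - 186. Equilibrium: 582 - 8p = 8p - 186, so 768 = 16p and p* = 48, q* = 198.
The floor of 59 is above the equilibrium price 48, so it binds.
At p = 59: qd = 582 - 8·59 = 110 and qs = 8·59 - 186 = 286.
The quantity actually transacted is the short side, demand: 110.

110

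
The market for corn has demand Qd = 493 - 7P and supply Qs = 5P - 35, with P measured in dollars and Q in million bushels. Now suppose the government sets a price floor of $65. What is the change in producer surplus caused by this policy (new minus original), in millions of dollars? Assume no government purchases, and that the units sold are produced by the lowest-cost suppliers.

Setting quantity demanded equal to quantity supplied, 493 - 7P = 5P - 35, gives P* = 44 and Q* = 185.
Since 65 > 44, the floor is binding.
At P = 65: Qd = 493 - 7·65 = 38 and Qs = 5·65 - 35 = 290.
Producer surplus without the control is ½ · (44 - 7) · 185 = 3422.5.
With the floor, 38 units are sold at 65. The supply price at Q = 38 is 14.6, so PS = ½ · [(65 - 7) + (65 - 14.6)] · 38 = 2059.6.
Change in producer surplus = 2059.6 - 3422.5 = -1362.9.

-1362.9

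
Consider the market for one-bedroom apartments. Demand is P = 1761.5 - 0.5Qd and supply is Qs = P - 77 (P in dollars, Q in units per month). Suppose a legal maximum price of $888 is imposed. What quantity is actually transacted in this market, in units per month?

811

Rearranging demand gives Qd = 3523 - 2P. Setting quantity demanded equal to quantity supplied, 3523 - 2P = P - 77, gives P* = 1200 and Q* = 1123.
The ceiling of 888 is below the equilibrium price 1200, so it binds.
At P = 888: Qd = 3523 - 2·888 = 1747 and Qs = 888 - 77 = 811.
The quantity actually transacted is the short side, supply: 811.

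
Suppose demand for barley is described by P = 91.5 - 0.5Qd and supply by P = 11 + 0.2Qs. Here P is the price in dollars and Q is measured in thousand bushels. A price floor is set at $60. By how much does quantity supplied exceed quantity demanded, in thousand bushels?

Rearranging demand gives Qd = 183 - 2P; rearranging supply gives Qs = 5P - 55. Without the control the market clears where 183 - 2P = 5P - 55, i.e. P* = 34 and Q* = 115.
The floor of 60 is above the equilibrium price 34, so it binds.
At P = 60: Qd = 183 - 2·60 = 63 and Qs = 5·60 - 55 = 245.
Surplus = Qs - Qd = 245 - 63 = 182.

182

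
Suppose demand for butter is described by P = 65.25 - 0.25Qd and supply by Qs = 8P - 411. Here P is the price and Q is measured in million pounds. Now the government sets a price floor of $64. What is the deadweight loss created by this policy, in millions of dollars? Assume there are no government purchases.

192

Rearranging demand gives Qd = 261 - 4P. Setting quantity demanded equal to quantity supplied, 261 - 4P = 8P - 411, gives P* = 56 and Q* = 37.
Since 64 > 56, the floor is binding.
At P = 64: Qd = 261 - 4·64 = 5 and Qs = 8·64 - 411 = 101.
Quantity traded falls to 5. At Q = 5 the demand price is (261 - 5)/4 = 64 and the supply price is (411 + 5)/8 = 52.
Deadweight loss = ½ · (64 - 52) · (37 - 5) = ½ · 12 · 32 = 192.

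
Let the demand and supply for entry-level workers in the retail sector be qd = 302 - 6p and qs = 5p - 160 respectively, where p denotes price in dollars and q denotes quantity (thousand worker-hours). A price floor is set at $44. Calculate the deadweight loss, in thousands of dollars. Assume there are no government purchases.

Equilibrium: 302 - 6p = 5p - 160, so 462 = 11p and p* = 42, q* = 50.
Because the floor (44) lies above the market-clearing price, it is binding.
At p = 44: qd = 302 - 6·44 = 38 and qs = 5·44 - 160 = 60.
Quantity traded falls to 38. At q = 38 the demand price is (302 - 38)/6 = 44 and the supply price is (160 + 38)/5 = 39.6.
Deadweight loss = ½ · (44 - 39.6) · (50 - 38) = ½ · 4.4 · 12 = 26.4.

26.4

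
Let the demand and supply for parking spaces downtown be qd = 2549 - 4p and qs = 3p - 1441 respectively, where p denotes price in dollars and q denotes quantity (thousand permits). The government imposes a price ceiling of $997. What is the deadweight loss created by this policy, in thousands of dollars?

In a free market, 2549 - 4p = 3p - 1441 gives the equilibrium p* = 570, q* = 269.
Since 997 is above p* = 570, the ceiling does not bind and the free-market outcome prevails.
Since the control does not bind, no trades are prevented and deadweight loss is zero.

0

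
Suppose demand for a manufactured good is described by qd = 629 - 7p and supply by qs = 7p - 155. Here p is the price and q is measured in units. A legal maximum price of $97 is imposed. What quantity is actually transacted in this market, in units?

237

Setting quantity demanded equal to quantity supplied, 629 - 7p = 7p - 155, gives p* = 56 and q* = 237.
Since 97 is above p* = 56, the ceiling does not bind and the free-market outcome prevails.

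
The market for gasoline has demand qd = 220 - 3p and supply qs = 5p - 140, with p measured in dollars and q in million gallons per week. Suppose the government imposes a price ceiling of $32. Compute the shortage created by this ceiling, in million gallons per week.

104

Equilibrium: 220 - 3p = 5p - 140, so 360 = 8p and p* = 45, q* = 85.
Because the ceiling (32) lies below the market-clearing price, it is binding.
At p = 32: qd = 220 - 3·32 = 124 and qs = 5·32 - 140 = 20.
Shortage = qd - qs = 124 - 20 = 104.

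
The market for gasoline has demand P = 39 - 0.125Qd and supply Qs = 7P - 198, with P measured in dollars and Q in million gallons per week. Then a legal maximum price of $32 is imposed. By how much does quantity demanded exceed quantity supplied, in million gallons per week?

30

Rearranging demand gives Qd = 312 - 8P. Setting quantity demanded equal to quantity supplied, 312 - 8P = 7P - 198, gives P* = 34 and Q* = 40.
The ceiling of 32 is below the equilibrium price 34, so it binds.
At P = 32: Qd = 312 - 8·32 = 56 and Qs = 7·32 - 198 = 26.
Shortage = Qd - Qs = 56 - 26 = 30.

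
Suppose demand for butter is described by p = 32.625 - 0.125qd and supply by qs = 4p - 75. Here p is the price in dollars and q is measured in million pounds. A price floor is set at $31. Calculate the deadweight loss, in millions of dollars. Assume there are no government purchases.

Rearranging demand gives qd = 261 - 8p. Setting quantity demanded equal to quantity supplied, 261 - 8p = 4p - 75, gives p* = 28 and q* = 37.
The floor of 31 is above the equilibrium price 28, so it binds.
At p = 31: qd = 261 - 8·31 = 13 and qs = 4·31 - 75 = 49.
Quantity traded falls to 13. At q = 13 the demand price is (261 - 13)/8 = 31 and the supply price is (75 + 13)/4 = 22.
Deadweight loss = ½ · (31 - 22) · (37 - 13) = ½ · 9 · 24 = 108.

108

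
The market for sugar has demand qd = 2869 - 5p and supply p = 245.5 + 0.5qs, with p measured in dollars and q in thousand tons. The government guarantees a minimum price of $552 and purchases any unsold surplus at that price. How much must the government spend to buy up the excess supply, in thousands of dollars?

278208

Rearranging supply gives qs = 2p - 491. Equilibrium: 2869 - 5p = 2p - 491, so 3360 = 7p and p* = 480, q* = 469.
Since 552 > 480, the floor is binding.
At p = 552: qd = 2869 - 5·552 = 109 and qs = 2·552 - 491 = 613.
Surplus = qs - qd = 504.
Government expenditure = surplus × support price = 504 × 552 = 278208.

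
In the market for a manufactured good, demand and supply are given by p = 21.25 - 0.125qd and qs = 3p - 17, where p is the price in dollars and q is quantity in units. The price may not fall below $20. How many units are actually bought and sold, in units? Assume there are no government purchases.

10

Rearranging demand gives qd = 170 - 8p. In a free market, 170 - 8p = 3p - 17 gives the equilibrium p* = 17, q* = 34.
Because the floor (20) lies above the market-clearing price, it is binding.
At p = 20: qd = 170 - 8·20 = 10 and qs = 3·20 - 17 = 43.
The quantity actually transacted is the short side, demand: 10.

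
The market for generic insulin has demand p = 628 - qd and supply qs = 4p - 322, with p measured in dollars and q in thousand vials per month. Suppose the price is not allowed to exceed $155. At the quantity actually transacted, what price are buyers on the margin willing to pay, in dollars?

330

Rearranging demand gives qd = 628 - p. Equilibrium: 628 - p = 4p - 322, so 950 = 5p and p* = 190, q* = 438.
The ceiling of 155 is below the equilibrium price 190, so it binds.
At p = 155: qd = 628 - 155 = 473 and qs = 4·155 - 322 = 298.
Only 298 units reach the market. On the demand curve, the marginal buyer's willingness to pay at q = 298 is (628 - 298) = 330.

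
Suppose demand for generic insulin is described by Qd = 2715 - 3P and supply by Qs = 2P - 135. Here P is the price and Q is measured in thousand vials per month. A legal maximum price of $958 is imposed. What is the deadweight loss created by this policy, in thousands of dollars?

Equilibrium: 2715 - 3P = 2P - 135, so 2850 = 5P and P* = 570, Q* = 1005.
Since 958 is above P* = 570, the ceiling does not bind and the free-market outcome prevails.
Since the control does not bind, no trades are prevented and deadweight loss is zero.

0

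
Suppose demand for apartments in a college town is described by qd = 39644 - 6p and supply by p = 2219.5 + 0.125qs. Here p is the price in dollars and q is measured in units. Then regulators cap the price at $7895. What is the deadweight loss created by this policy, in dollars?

Rearranging supply gives qs = 8p - 17756. Setting quantity demanded equal to quantity supplied, 39644 - 6p = 8p - 17756, gives p* = 4100 and q* = 15044.
Since 7895 is above p* = 4100, the ceiling does not bind and the free-market outcome prevails.
Since the control does not bind, no trades are prevented and deadweight loss is zero.

0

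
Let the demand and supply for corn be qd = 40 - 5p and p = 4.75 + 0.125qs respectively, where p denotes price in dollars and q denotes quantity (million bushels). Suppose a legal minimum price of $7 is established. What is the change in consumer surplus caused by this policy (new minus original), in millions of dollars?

-7.5

Rearranging supply gives qs = 8p - 38. In a free market, 40 - 5p = 8p - 38 gives the equilibrium p* = 6, q* = 10.
Because the floor (7) lies above the market-clearing price, it is binding.
At p = 7: qd = 40 - 5·7 = 5 and qs = 8·7 - 38 = 18.
Consumer surplus without the control is ½ · (8 - 6) · 10 = 10.
With the floor, consumers buy 5 units at 7, so CS = ½ · (8 - 7) · 5 = 2.5.
Change in consumer surplus = 2.5 - 10 = -7.5.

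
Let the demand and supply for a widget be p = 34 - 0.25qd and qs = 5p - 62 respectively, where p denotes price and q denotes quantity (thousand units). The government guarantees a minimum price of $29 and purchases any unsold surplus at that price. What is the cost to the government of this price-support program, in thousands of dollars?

1827

Rearranging demand gives qd = 136 - 4p. Setting quantity demanded equal to quantity supplied, 136 - 4p = 5p - 62, gives p* = 22 and q* = 48.
Because the floor (29) lies above the market-clearing price, it is binding.
At p = 29: qd = 136 - 4·29 = 20 and qs = 5·29 - 62 = 83.
Surplus = qs - qd = 63.
Government expenditure = surplus × support price = 63 × 29 = 1827.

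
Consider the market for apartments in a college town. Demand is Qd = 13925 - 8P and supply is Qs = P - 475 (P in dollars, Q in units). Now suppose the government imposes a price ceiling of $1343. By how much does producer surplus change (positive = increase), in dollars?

In a free market, 13925 - 8P = P - 475 gives the equilibrium P* = 1600, Q* = 1125.
Since 1343 < 1600, the ceiling is binding.
At P = 1343: Qd = 13925 - 8·1343 = 3181 and Qs = 1343 - 475 = 868.
Producer surplus without the control is ½ · (1600 - 475) · 1125 = 632812.5.
With the ceiling, producers sell 868 units at 1343, so PS = ½ · (1343 - 475) · 868 = 376712.
Change in producer surplus = 376712 - 632812.5 = -256100.5.

-256100.5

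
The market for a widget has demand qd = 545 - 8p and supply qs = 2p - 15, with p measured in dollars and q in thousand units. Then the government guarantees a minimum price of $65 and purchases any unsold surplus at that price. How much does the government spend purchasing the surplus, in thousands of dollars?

5850

Equilibrium: 545 - 8p = 2p - 15, so 560 = 10p and p* = 56, q* = 97.
Since 65 > 56, the floor is binding.
At p = 65: qd = 545 - 8·65 = 25 and qs = 2·65 - 15 = 115.
Surplus = qs - qd = 90.
Government expenditure = surplus × support price = 90 × 65 = 5850.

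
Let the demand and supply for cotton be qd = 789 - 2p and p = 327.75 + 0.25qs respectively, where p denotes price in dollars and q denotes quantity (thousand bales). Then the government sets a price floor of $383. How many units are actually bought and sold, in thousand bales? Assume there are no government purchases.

Rearranging supply gives qs = 4p - 1311. Equilibrium: 789 - 2p = 4p - 1311, so 2100 = 6p and p* = 350, q* = 89.
Because the floor (383) lies above the market-clearing price, it is binding.
At p = 383: qd = 789 - 2·383 = 23 and qs = 4·383 - 1311 = 221.
The quantity actually transacted is the short side, demand: 23.

23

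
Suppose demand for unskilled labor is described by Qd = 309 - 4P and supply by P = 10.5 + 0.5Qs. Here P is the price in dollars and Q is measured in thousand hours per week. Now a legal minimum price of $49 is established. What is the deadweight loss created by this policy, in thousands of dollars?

0

Rearranging supply gives Qs = 2P - 21. Without the control the market clears where 309 - 4P = 2P - 21, i.e. P* = 55 and Q* = 89.
Since 49 is below P* = 55, the floor does not bind and the free-market outcome prevails.
Since the control does not bind, no trades are prevented and deadweight loss is zero.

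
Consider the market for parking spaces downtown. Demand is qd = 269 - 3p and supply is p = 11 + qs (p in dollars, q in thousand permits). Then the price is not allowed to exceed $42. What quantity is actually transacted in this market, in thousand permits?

31

Rearranging supply gives qs = p - 11. Without the control the market clears where 269 - 3p = p - 11, i.e. p* = 70 and q* = 59.
Since 42 < 70, the ceiling is binding.
At p = 42: qd = 269 - 3·42 = 143 and qs = 42 - 11 = 31.
The quantity actually transacted is the short side, supply: 31.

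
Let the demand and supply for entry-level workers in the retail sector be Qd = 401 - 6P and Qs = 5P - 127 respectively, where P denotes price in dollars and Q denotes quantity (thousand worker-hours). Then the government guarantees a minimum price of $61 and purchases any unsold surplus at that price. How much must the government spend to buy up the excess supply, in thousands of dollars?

In a free market, 401 - 6P = 5P - 127 gives the equilibrium P* = 48, Q* = 113.
The floor of 61 is above the equilibrium price 48, so it binds.
At P = 61: Qd = 401 - 6·61 = 35 and Qs = 5·61 - 127 = 178.
Surplus = Qs - Qd = 143.
Government expenditure = surplus × support price = 143 × 61 = 8723.

8723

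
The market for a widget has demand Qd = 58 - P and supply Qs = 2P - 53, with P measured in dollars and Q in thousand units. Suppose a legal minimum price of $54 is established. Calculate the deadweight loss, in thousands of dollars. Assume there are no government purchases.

In a free market, 58 - P = 2P - 53 gives the equilibrium P* = 37, Q* = 21.
Because the floor (54) lies above the market-clearing price, it is binding.
At P = 54: Qd = 58 - 54 = 4 and Qs = 2·54 - 53 = 55.
Quantity traded falls to 4. At Q = 4 the demand price is 58 - 4 = 54 and the supply price is (53 + 4)/2 = 28.5.
Deadweight loss = ½ · (54 - 28.5) · (21 - 4) = ½ · 25.5 · 17 = 216.75.

216.75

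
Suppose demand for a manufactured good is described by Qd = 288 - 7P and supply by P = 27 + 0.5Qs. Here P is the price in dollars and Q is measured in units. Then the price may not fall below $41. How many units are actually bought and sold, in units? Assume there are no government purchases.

Rearranging supply gives Qs = 2P - 54. In a free market, 288 - 7P = 2P - 54 gives the equilibrium P* = 38, Q* = 22.
Since 41 > 38, the floor is binding.
At P = 41: Qd = 288 - 7·41 = 1 and Qs = 2·41 - 54 = 28.
The quantity actually transacted is the short side, demand: 1.

1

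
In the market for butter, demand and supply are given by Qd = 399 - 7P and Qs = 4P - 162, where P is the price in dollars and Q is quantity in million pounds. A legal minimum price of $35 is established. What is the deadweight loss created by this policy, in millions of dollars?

0

Setting quantity demanded equal to quantity supplied, 399 - 7P = 4P - 162, gives P* = 51 and Q* = 42.
Since 35 is below P* = 51, the floor does not bind and the free-market outcome prevails.
Since the control does not bind, no trades are prevented and deadweight loss is zero.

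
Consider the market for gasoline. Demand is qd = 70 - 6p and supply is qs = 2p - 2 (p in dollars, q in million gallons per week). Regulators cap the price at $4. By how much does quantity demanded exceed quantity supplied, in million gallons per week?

Without the control the market clears where 70 - 6p = 2p - 2, i.e. p* = 9 and q* = 16.
The ceiling of 4 is below the equilibrium price 9, so it binds.
At p = 4: qd = 70 - 6·4 = 46 and qs = 2·4 - 2 = 6.
Shortage = qd - qs = 46 - 6 = 40.

40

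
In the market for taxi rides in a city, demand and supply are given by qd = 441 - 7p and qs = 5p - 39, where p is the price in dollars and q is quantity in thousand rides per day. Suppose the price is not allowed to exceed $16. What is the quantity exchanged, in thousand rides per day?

In a free market, 441 - 7p = 5p - 39 gives the equilibrium p* = 40, q* = 161.
Because the ceiling (16) lies below the market-clearing price, it is binding.
At p = 16: qd = 441 - 7·16 = 329 and qs = 5·16 - 39 = 41.
The quantity actually transacted is the short side, supply: 41.

41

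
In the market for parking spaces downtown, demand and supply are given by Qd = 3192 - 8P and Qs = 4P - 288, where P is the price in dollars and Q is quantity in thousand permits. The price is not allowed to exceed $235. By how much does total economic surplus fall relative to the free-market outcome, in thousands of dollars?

In a free market, 3192 - 8P = 4P - 288 gives the equilibrium P* = 290, Q* = 872.
The ceiling of 235 is below the equilibrium price 290, so it binds.
At P = 235: Qd = 3192 - 8·235 = 1312 and Qs = 4·235 - 288 = 652.
Quantity traded falls to 652. At Q = 652 the demand price is (3192 - 652)/8 = 317.5 and the supply price is (288 + 652)/4 = 235.
Deadweight loss = ½ · (317.5 - 235) · (872 - 652) = ½ · 82.5 · 220 = 9075.

9075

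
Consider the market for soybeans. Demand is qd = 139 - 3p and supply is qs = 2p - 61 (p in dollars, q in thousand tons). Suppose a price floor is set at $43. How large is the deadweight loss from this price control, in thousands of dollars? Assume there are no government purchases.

33.75

Setting quantity demanded equal to quantity supplied, 139 - 3p = 2p - 61, gives p* = 40 and q* = 19.
The floor of 43 is above the equilibrium price 40, so it binds.
At p = 43: qd = 139 - 3·43 = 10 and qs = 2·43 - 61 = 25.
Quantity traded falls to 10. At q = 10 the demand price is (139 - 10)/3 = 43 and the supply price is (61 + 10)/2 = 35.5.
Deadweight loss = ½ · (43 - 35.5) · (19 - 10) = ½ · 7.5 · 9 = 33.75.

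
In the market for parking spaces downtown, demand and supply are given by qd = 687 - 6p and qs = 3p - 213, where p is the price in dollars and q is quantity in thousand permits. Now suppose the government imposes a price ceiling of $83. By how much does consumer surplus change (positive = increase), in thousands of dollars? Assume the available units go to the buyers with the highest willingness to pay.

In a free market, 687 - 6p = 3p - 213 gives the equilibrium p* = 100, q* = 87.
Since 83 < 100, the ceiling is binding.
At p = 83: qd = 687 - 6·83 = 189 and qs = 3·83 - 213 = 36.
Consumer surplus without the control is ½ · (114.5 - 100) · 87 = 630.75.
With the ceiling, 36 units are sold at 83 (assume they go to the highest-value buyers). The demand price at q = 36 is 108.5, so CS = ½ · [(114.5 - 83) + (108.5 - 83)] · 36 = 1026.
Change in consumer surplus = 1026 - 630.75 = 395.25.

395.25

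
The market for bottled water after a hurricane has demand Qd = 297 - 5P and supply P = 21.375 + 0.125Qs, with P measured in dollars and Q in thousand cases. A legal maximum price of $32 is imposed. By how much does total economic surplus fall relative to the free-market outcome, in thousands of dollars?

166.4

Rearranging supply gives Qs = 8P - 171. Without the control the market clears where 297 - 5P = 8P - 171, i.e. P* = 36 and Q* = 117.
Because the ceiling (32) lies below the market-clearing price, it is binding.
At P = 32: Qd = 297 - 5·32 = 137 and Qs = 8·32 - 171 = 85.
Quantity traded falls to 85. At Q = 85 the demand price is (297 - 85)/5 = 42.4 and the supply price is (171 + 85)/8 = 32.
Deadweight loss = ½ · (42.4 - 32) · (117 - 85) = ½ · 10.4 · 32 = 166.4.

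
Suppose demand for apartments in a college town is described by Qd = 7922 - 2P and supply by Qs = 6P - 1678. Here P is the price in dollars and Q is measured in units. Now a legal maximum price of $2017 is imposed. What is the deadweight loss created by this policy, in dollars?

Equilibrium: 7922 - 2P = 6P - 1678, so 9600 = 8P and P* = 1200, Q* = 5522.
Since 2017 is above P* = 1200, the ceiling does not bind and the free-market outcome prevails.
Since the control does not bind, no trades are prevented and deadweight loss is zero.

0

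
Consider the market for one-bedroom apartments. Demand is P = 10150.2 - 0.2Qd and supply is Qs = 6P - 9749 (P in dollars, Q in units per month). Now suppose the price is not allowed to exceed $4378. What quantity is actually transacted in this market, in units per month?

16519

Rearranging demand gives Qd = 50751 - 5P. Setting quantity demanded equal to quantity supplied, 50751 - 5P = 6P - 9749, gives P* = 5500 and Q* = 23251.
Since 4378 < 5500, the ceiling is binding.
At P = 4378: Qd = 50751 - 5·4378 = 28861 and Qs = 6·4378 - 9749 = 16519.
The quantity actually transacted is the short side, supply: 16519.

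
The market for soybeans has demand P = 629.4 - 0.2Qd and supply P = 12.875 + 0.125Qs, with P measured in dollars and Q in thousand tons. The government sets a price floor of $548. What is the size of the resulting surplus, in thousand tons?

3874

Rearranging demand gives Qd = 3147 - 5P; rearranging supply gives Qs = 8P - 103. Equilibrium: 3147 - 5P = 8P - 103, so 3250 = 13P and P* = 250, Q* = 1897.
Because the floor (548) lies above the market-clearing price, it is binding.
At P = 548: Qd = 3147 - 5·548 = 407 and Qs = 8·548 - 103 = 4281.
Surplus = Qs - Qd = 4281 - 407 = 3874.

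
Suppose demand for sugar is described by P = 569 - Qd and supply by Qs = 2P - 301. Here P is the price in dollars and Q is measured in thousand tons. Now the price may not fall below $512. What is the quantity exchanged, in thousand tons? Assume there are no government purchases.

57

Rearranging demand gives Qd = 569 - P. Setting quantity demanded equal to quantity supplied, 569 - P = 2P - 301, gives P* = 290 and Q* = 279.
Because the floor (512) lies above the market-clearing price, it is binding.
At P = 512: Qd = 569 - 512 = 57 and Qs = 2·512 - 301 = 723.
The quantity actually transacted is the short side, demand: 57.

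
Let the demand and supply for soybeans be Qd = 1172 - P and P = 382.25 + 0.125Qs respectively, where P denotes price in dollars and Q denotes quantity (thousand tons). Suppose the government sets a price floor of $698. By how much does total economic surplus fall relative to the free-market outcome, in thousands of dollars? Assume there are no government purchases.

Rearranging supply gives Qs = 8P - 3058. Setting quantity demanded equal to quantity supplied, 1172 - P = 8P - 3058, gives P* = 470 and Q* = 702.
Since 698 > 470, the floor is binding.
At P = 698: Qd = 1172 - 698 = 474 and Qs = 8·698 - 3058 = 2526.
Quantity traded falls to 474. At Q = 474 the demand price is 1172 - 474 = 698 and the supply price is (3058 + 474)/8 = 441.5.
Deadweight loss = ½ · (698 - 441.5) · (702 - 474) = ½ · 256.5 · 228 = 29241.

29241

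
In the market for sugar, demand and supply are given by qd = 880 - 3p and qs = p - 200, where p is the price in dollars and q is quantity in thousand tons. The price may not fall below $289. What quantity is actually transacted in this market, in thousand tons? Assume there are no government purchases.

Setting quantity demanded equal to quantity supplied, 880 - 3p = p - 200, gives p* = 270 and q* = 70.
Since 289 > 270, the floor is binding.
At p = 289: qd = 880 - 3·289 = 13 and qs = 289 - 200 = 89.
The quantity actually transacted is the short side, demand: 13.

13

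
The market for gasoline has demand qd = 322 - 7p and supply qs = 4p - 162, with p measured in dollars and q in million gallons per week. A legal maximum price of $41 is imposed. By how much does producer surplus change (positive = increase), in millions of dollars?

-24

Without the control the market clears where 322 - 7p = 4p - 162, i.e. p* = 44 and q* = 14.
Because the ceiling (41) lies below the market-clearing price, it is binding.
At p = 41: qd = 322 - 7·41 = 35 and qs = 4·41 - 162 = 2.
Producer surplus without the control is ½ · (44 - 40.5) · 14 = 24.5.
With the ceiling, producers sell 2 units at 41, so PS = ½ · (41 - 40.5) · 2 = 0.5.
Change in producer surplus = 0.5 - 24.5 = -24.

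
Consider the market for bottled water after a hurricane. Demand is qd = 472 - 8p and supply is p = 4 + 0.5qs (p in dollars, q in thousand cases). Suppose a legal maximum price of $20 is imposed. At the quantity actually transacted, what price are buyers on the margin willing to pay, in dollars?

Rearranging supply gives qs = 2p - 8. Without the control the market clears where 472 - 8p = 2p - 8, i.e. p* = 48 and q* = 88.
The ceiling of 20 is below the equilibrium price 48, so it binds.
At p = 20: qd = 472 - 8·20 = 312 and qs = 2·20 - 8 = 32.
Only 32 units reach the market. On the demand curve, the marginal buyer's willingness to pay at q = 32 is (472 - 32)/8 = 55.

55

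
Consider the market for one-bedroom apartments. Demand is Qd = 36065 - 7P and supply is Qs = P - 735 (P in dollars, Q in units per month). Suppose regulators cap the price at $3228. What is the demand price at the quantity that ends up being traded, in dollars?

Equilibrium: 36065 - 7P = P - 735, so 36800 = 8P and P* = 4600, Q* = 3865.
Since 3228 < 4600, the ceiling is binding.
At P = 3228: Qd = 36065 - 7·3228 = 13469 and Qs = 3228 - 735 = 2493.
Only 2493 units reach the market. On the demand curve, the marginal buyer's willingness to pay at Q = 2493 is (36065 - 2493)/7 = 4796.

4796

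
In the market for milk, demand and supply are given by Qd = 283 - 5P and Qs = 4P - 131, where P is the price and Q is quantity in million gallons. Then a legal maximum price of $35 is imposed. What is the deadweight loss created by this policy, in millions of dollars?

435.6

Setting quantity demanded equal to quantity supplied, 283 - 5P = 4P - 131, gives P* = 46 and Q* = 53.
Since 35 < 46, the ceiling is binding.
At P = 35: Qd = 283 - 5·35 = 108 and Qs = 4·35 - 131 = 9.
Quantity traded falls to 9. At Q = 9 the demand price is (283 - 9)/5 = 54.8 and the supply price is (131 + 9)/4 = 35.
Deadweight loss = ½ · (54.8 - 35) · (53 - 9) = ½ · 19.8 · 44 = 435.6.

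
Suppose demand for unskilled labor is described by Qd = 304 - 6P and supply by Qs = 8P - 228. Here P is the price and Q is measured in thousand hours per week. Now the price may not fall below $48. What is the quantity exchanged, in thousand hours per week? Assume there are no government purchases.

16

Setting quantity demanded equal to quantity supplied, 304 - 6P = 8P - 228, gives P* = 38 and Q* = 76.
The floor of 48 is above the equilibrium price 38, so it binds.
At P = 48: Qd = 304 - 6·48 = 16 and Qs = 8·48 - 228 = 156.
The quantity actually transacted is the short side, demand: 16.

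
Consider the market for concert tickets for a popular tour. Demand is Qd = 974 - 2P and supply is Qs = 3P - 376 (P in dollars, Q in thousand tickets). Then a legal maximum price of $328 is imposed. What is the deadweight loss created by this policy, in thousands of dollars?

0

Equilibrium: 974 - 2P = 3P - 376, so 1350 = 5P and P* = 270, Q* = 434.
Since 328 is above P* = 270, the ceiling does not bind and the free-market outcome prevails.
Since the control does not bind, no trades are prevented and deadweight loss is zero.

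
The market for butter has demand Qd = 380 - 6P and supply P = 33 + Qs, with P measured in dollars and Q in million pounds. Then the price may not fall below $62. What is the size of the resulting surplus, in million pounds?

Rearranging supply gives Qs = P - 33. Without the control the market clears where 380 - 6P = P - 33, i.e. P* = 59 and Q* = 26.
The floor of 62 is above the equilibrium price 59, so it binds.
At P = 62: Qd = 380 - 6·62 = 8 and Qs = 62 - 33 = 29.
Surplus = Qs - Qd = 29 - 8 = 21.

21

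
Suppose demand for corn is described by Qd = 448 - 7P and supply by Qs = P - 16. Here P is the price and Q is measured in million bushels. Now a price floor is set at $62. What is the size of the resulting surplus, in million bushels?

32

Setting quantity demanded equal to quantity supplied, 448 - 7P = P - 16, gives P* = 58 and Q* = 42.
Since 62 > 58, the floor is binding.
At P = 62: Qd = 448 - 7·62 = 14 and Qs = 62 - 16 = 46.
Surplus = Qs - Qd = 46 - 14 = 32.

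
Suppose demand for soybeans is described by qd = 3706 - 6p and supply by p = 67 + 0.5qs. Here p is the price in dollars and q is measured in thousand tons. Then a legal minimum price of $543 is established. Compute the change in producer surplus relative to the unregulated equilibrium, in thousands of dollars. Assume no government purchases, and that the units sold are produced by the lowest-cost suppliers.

Rearranging supply gives qs = 2p - 134. Setting quantity demanded equal to quantity supplied, 3706 - 6p = 2p - 134, gives p* = 480 and q* = 826.
Because the floor (543) lies above the market-clearing price, it is binding.
At p = 543: qd = 3706 - 6·543 = 448 and qs = 2·543 - 134 = 952.
Producer surplus without the control is ½ · (480 - 67) · 826 = 170569.
With the floor, 448 units are sold at 543. The supply price at q = 448 is 291, so PS = ½ · [(543 - 67) + (543 - 291)] · 448 = 163072.
Change in producer surplus = 163072 - 170569 = -7497.

-7497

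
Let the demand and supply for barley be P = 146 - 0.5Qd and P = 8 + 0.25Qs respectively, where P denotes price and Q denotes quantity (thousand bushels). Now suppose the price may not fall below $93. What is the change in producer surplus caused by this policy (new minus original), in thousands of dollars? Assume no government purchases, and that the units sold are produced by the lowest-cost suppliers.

Rearranging demand gives Qd = 292 - 2P; rearranging supply gives Qs = 4P - 32. Setting quantity demanded equal to quantity supplied, 292 - 2P = 4P - 32, gives P* = 54 and Q* = 184.
Since 93 > 54, the floor is binding.
At P = 93: Qd = 292 - 2·93 = 106 and Qs = 4·93 - 32 = 340.
Producer surplus without the control is ½ · (54 - 8) · 184 = 4232.
With the floor, 106 units are sold at 93. The supply price at Q = 106 is 34.5, so PS = ½ · [(93 - 8) + (93 - 34.5)] · 106 = 7605.5.
Change in producer surplus = 7605.5 - 4232 = 3373.5.

3373.5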